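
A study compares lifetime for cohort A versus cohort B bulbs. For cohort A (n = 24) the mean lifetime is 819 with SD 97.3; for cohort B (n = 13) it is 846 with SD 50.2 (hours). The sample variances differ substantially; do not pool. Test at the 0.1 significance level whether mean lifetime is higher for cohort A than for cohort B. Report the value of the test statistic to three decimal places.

-1.113

Let group 1 = cohort A, group 2 = cohort B. H0: μ_1 = μ_2; H1: μ_1 > μ_2 (Welch's two-sample t-test, right-tailed).
t = (x̄_1 − x̄_2)/√(s_1²/n_1 + s_2²/n_2) = (819 − 846)/√(97.3²/24 + 50.2²/13) = -1.113
Welch–Satterthwaite df ≈ 34.97
p-value = P(T ≥ -1.113) ≈ 0.8634
Since p ≈ 0.8634 > α = 0.1, fail to reject H0; the evidence is not statistically significant.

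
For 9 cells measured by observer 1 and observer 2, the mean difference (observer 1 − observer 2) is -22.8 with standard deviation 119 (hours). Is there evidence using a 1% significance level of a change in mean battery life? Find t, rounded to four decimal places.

H0: μ_d = 0; H1: μ_d ≠ 0 (paired t-test on the differences, two-sided).
t = d̄/(s_d/√n) = -22.8/(119/√9) = -0.5748
df = n − 1 = 8
Two-sided p-value ≈ 0.581
Since p ≈ 0.581 > α = 0.01, fail to reject H0; the evidence is not statistically significant.

-0.5748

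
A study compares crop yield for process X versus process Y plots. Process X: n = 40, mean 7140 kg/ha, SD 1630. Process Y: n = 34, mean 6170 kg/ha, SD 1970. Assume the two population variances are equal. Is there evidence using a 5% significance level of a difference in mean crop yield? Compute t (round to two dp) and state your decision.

t = 2.32; reject H0

Let group 1 = process X, group 2 = process Y. H0: μ_1 = μ_2; H1: μ_1 ≠ μ_2 (two-sample pooled-variance t-test, two-sided).
s_p² = [(40−1)·1630² + (34−1)·1970²]/(40+34−2) = 3217900
t = (7140 − 6170)/√[3217900·(1/40 + 1/34)] = 2.32
df = n₁ + n₂ − 2 = 72
Two-sided p-value ≈ 0.0233
Since p ≈ 0.0233 < α = 0.05, reject H0; the data support H1.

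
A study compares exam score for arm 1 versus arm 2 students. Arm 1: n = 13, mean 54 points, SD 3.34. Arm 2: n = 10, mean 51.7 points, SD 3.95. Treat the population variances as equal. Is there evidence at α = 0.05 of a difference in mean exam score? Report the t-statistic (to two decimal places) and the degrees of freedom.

Let group 1 = arm 1, group 2 = arm 2. H0: μ_1 = μ_2; H1: μ_1 ≠ μ_2 (two-sample pooled-variance t-test, two-sided).
s_p² = [(13−1)·3.34² + (10−1)·3.95²]/(13+10−2) = 13.0614
t = (54 − 51.7)/√[13.0614·(1/13 + 1/10)] = 1.51
df = n₁ + n₂ − 2 = 21
Two-sided p-value ≈ 0.1452
Since p ≈ 0.1452 > α = 0.05, fail to reject H0; the data do not provide sufficient evidence against H0.

t = 1.51, df = 21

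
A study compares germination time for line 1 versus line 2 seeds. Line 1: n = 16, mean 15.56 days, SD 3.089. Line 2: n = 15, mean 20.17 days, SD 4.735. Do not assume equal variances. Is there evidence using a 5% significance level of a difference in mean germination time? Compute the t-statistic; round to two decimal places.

Let group 1 = line 1, group 2 = line 2. H0: μ_1 = μ_2; H1: μ_1 ≠ μ_2 (Welch's two-sample t-test, two-sided).
t = (x̄_1 − x̄_2)/√(s_1²/n_1 + s_2²/n_2) = (15.56 − 20.17)/√(3.089²/16 + 4.735²/15) = -3.19
Welch–Satterthwaite df ≈ 23.86
Two-sided p-value ≈ 0.004
Since p ≈ 0.004 < α = 0.05, reject H0; the evidence is statistically significant.

-3.19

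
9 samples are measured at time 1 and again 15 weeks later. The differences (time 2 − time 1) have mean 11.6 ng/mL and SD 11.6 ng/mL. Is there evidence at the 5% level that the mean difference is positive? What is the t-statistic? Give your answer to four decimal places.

3.0000

H0: μ_d = 0; H1: μ_d > 0 (paired t-test on the differences, right-tailed).
t = d̄/(s_d/√n) = 11.6/(11.6/√9) = 3.0000
df = n − 1 = 8
p-value = P(T ≥ 3.0000) ≈ 0.009
Since p ≈ 0.009 < α = 0.05, reject H0; the data support H1.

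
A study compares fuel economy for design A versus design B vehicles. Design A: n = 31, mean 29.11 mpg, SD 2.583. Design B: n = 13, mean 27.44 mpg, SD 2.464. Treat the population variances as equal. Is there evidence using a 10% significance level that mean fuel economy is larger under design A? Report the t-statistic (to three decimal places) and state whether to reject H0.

t = 1.982; reject H0

Let group 1 = design A, group 2 = design B. H0: μ_1 = μ_2; H1: μ_1 > μ_2 (two-sample pooled-variance t-test, right-tailed).
s_p² = [(31−1)·2.583² + (13−1)·2.464²]/(31+13−2) = 6.50029
t = (29.11 − 27.44)/√[6.50029·(1/31 + 1/13)] = 1.982
df = n₁ + n₂ − 2 = 42
p-value = P(T ≥ 1.982) ≈ 0.027
Since p ≈ 0.027 < α = 0.1, reject H0; the evidence is statistically significant.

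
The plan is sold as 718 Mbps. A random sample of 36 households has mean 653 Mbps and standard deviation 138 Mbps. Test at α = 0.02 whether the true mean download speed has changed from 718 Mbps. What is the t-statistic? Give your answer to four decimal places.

-2.8261

H0: μ = 718; H1: μ ≠ 718 (one-sample t-test, two-sided).
t = (x̄ − μ₀)/(s/√n) = (653 − 718)/(138/√36) = -2.8261
df = n − 1 = 35
Two-sided p-value ≈ 0.0077
Since p ≈ 0.0077 < α = 0.02, reject H0; the data support H1.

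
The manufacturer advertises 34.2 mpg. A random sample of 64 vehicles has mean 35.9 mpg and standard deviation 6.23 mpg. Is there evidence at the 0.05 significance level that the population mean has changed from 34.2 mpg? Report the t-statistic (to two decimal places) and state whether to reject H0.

H0: μ = 34.2; H1: μ ≠ 34.2 (one-sample t-test, two-sided).
t = (x̄ − μ₀)/(s/√n) = (35.9 − 34.2)/(6.23/√64) = 2.18
df = n − 1 = 63
Two-sided p-value ≈ 0.0328
Since p ≈ 0.0328 < α = 0.05, reject H0; the data support H1.

t = 2.18; reject H0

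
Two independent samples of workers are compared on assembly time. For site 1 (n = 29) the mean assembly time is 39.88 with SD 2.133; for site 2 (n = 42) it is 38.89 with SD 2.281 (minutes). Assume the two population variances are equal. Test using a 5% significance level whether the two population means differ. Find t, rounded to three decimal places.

Let group 1 = site 1, group 2 = site 2. H0: μ_1 = μ_2; H1: μ_1 ≠ μ_2 (two-sample pooled-variance t-test, two-sided).
s_p² = [(29−1)·2.133² + (42−1)·2.281²]/(29+42−2) = 4.93787
t = (39.88 − 38.89)/√[4.93787·(1/29 + 1/42)] = 1.845
df = n₁ + n₂ − 2 = 69
Two-sided p-value ≈ 0.069
Since p ≈ 0.069 > α = 0.05, fail to reject H0; the data do not provide sufficient evidence against H0.

1.845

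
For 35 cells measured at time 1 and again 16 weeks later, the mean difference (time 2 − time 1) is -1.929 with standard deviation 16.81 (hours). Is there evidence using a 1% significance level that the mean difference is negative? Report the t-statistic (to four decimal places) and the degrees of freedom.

t = -0.6789, df = 34

H0: μ_d = 0; H1: μ_d < 0 (paired t-test on the differences, left-tailed).
t = d̄/(s_d/√n) = -1.929/(16.81/√35) = -0.6789
df = n − 1 = 34
p-value = P(T ≤ -0.6789) ≈ 0.251
Since p ≈ 0.251 > α = 0.01, fail to reject H0; the evidence is not statistically significant.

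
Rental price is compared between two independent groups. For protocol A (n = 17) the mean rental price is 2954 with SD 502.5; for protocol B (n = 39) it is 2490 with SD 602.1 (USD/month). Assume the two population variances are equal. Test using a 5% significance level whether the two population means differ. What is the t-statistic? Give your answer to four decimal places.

Let group 1 = protocol A, group 2 = protocol B. H0: μ_1 = μ_2; H1: μ_1 ≠ μ_2 (two-sample pooled-variance t-test, two-sided).
s_p² = [(17−1)·502.5² + (39−1)·602.1²]/(17+39−2) = 329926
t = (2954 − 2490)/√[329926·(1/17 + 1/39)] = 2.7795
df = n₁ + n₂ − 2 = 54
Two-sided p-value ≈ 0.007
Since p ≈ 0.007 < α = 0.05, reject H0; the data support H1.

2.7795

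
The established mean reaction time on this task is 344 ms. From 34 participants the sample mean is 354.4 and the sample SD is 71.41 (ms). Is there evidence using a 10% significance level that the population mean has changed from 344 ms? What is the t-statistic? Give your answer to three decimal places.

0.849

H0: μ = 344; H1: μ ≠ 344 (one-sample t-test, two-sided).
t = (x̄ − μ₀)/(s/√n) = (354.4 − 344)/(71.41/√34) = 0.849
df = n − 1 = 33
Two-sided p-value ≈ 0.4019
Since p ≈ 0.4019 > α = 0.1, fail to reject H0; the evidence is not statistically significant.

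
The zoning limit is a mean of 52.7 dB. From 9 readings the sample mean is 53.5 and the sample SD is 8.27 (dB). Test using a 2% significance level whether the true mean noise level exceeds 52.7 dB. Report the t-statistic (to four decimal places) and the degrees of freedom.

t = 0.2902, df = 8

H0: μ = 52.7; H1: μ > 52.7 (one-sample t-test, right-tailed).
t = (x̄ − μ₀)/(s/√n) = (53.5 − 52.7)/(8.27/√9) = 0.2902
df = n − 1 = 8
p-value = P(T ≥ 0.2902) ≈ 0.390
Since p ≈ 0.390 > α = 0.02, fail to reject H0; the evidence is not statistically significant.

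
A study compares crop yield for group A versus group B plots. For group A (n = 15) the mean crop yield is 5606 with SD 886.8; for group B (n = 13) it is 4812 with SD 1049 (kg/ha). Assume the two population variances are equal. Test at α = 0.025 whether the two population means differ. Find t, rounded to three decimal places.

2.171

Let group 1 = group A, group 2 = group B. H0: μ_1 = μ_2; H1: μ_1 ≠ μ_2 (two-sample pooled-variance t-test, two-sided).
s_p² = [(15−1)·886.8² + (13−1)·1049²]/(15+13−2) = 931331
t = (5606 − 4812)/√[931331·(1/15 + 1/13)] = 2.171
df = n₁ + n₂ − 2 = 26
Two-sided p-value ≈ 0.0392
Since p ≈ 0.0392 > α = 0.025, fail to reject H0; the evidence is not statistically significant.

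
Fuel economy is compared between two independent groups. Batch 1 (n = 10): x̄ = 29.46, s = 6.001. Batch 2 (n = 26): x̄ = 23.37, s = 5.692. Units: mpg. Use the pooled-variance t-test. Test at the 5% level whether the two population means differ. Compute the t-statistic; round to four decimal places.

2.8338

Let group 1 = batch 1, group 2 = batch 2. H0: μ_1 = μ_2; H1: μ_1 ≠ μ_2 (two-sample pooled-variance t-test, two-sided).
s_p² = [(10−1)·6.001² + (26−1)·5.692²]/(10+26−2) = 33.3553
t = (29.46 − 23.37)/√[33.3553·(1/10 + 1/26)] = 2.8338
df = n₁ + n₂ − 2 = 34
Two-sided p-value ≈ 0.008
Since p ≈ 0.008 < α = 0.05, reject H0; the data support H1.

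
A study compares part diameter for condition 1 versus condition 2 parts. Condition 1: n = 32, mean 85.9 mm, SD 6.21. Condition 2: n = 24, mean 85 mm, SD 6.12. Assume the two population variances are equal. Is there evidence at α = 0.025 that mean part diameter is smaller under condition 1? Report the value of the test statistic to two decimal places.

0.54

Let group 1 = condition 1, group 2 = condition 2. H0: μ_1 = μ_2; H1: μ_1 < μ_2 (two-sample pooled-variance t-test, left-tailed).
s_p² = [(32−1)·6.21² + (24−1)·6.12²]/(32+24−2) = 38.0914
t = (85.9 − 85)/√[38.0914·(1/32 + 1/24)] = 0.54
df = n₁ + n₂ − 2 = 54
p-value = P(T ≤ 0.54) ≈ 0.7043
Since p ≈ 0.7043 > α = 0.025, fail to reject H0; the data do not provide sufficient evidence against H0.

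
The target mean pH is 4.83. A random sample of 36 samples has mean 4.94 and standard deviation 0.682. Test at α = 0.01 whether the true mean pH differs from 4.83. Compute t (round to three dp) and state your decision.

t = 0.968; fail to reject H0

H0: μ = 4.83; H1: μ ≠ 4.83 (one-sample t-test, two-sided).
t = (x̄ − μ₀)/(s/√n) = (4.94 − 4.83)/(0.682/√36) = 0.968
df = n − 1 = 35
Two-sided p-value ≈ 0.340
Since p ≈ 0.340 > α = 0.01, fail to reject H0; the evidence is not statistically significant.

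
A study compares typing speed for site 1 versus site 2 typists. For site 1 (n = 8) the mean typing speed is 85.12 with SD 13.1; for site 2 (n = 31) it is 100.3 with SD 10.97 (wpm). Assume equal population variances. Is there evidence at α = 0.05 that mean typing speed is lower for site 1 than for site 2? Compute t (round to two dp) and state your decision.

Let group 1 = site 1, group 2 = site 2. H0: μ_1 = μ_2; H1: μ_1 < μ_2 (two-sample pooled-variance t-test, left-tailed).
s_p² = [(8−1)·13.1² + (31−1)·10.97²]/(8+31−2) = 130.04
t = (85.12 − 100.3)/√[130.04·(1/8 + 1/31)] = -3.36
df = n₁ + n₂ − 2 = 37
p-value = P(T ≤ -3.36) ≈ 0.0009
Since p ≈ 0.0009 < α = 0.05, reject H0; the data support H1.

t = -3.36; reject H0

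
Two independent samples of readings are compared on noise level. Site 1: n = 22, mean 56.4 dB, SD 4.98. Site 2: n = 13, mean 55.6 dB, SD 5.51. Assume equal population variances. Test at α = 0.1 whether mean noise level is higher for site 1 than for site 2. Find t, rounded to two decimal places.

Let group 1 = site 1, group 2 = site 2. H0: μ_1 = μ_2; H1: μ_1 > μ_2 (two-sample pooled-variance t-test, right-tailed).
s_p² = [(22−1)·4.98² + (13−1)·5.51²]/(22+13−2) = 26.8221
t = (56.4 − 55.6)/√[26.8221·(1/22 + 1/13)] = 0.44
df = n₁ + n₂ − 2 = 33
p-value = P(T ≥ 0.44) ≈ 0.3308
Since p ≈ 0.3308 > α = 0.1, fail to reject H0; the data do not provide sufficient evidence against H0.

0.44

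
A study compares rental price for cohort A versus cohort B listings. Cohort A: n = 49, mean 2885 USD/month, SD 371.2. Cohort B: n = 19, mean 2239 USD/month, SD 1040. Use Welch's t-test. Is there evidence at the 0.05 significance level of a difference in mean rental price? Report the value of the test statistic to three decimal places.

Let group 1 = cohort A, group 2 = cohort B. H0: μ_1 = μ_2; H1: μ_1 ≠ μ_2 (Welch's two-sample t-test, two-sided).
t = (x̄_1 − x̄_2)/√(s_1²/n_1 + s_2²/n_2) = (2885 − 2239)/√(371.2²/49 + 1040²/19) = 2.643
Welch–Satterthwaite df ≈ 19.80
Two-sided p-value ≈ 0.0157
Since p ≈ 0.0157 < α = 0.05, reject H0; the data support H1.

2.643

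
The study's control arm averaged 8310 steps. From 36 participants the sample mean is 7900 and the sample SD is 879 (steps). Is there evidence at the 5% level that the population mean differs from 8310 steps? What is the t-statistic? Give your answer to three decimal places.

-2.799

H0: μ = 8310; H1: μ ≠ 8310 (one-sample t-test, two-sided).
t = (x̄ − μ₀)/(s/√n) = (7900 − 8310)/(879/√36) = -2.799
df = n − 1 = 35
Two-sided p-value ≈ 0.008
Since p ≈ 0.008 < α = 0.05, reject H0; the data support H1.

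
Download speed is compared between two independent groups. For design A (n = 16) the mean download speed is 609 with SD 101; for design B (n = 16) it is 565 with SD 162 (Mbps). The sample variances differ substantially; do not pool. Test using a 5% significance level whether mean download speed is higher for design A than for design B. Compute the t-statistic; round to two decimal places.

Let group 1 = design A, group 2 = design B. H0: μ_1 = μ_2; H1: μ_1 > μ_2 (Welch's two-sample t-test, right-tailed).
t = (x̄_1 − x̄_2)/√(s_1²/n_1 + s_2²/n_2) = (609 − 565)/√(101²/16 + 162²/16) = 0.92
Welch–Satterthwaite df ≈ 25.13
p-value = P(T ≥ 0.92) ≈ 0.1827
Since p ≈ 0.1827 > α = 0.05, fail to reject H0; the evidence is not statistically significant.

0.92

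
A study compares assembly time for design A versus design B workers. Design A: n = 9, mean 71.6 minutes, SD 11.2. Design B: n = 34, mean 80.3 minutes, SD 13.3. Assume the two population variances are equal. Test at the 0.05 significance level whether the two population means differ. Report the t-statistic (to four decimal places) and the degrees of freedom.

Let group 1 = design A, group 2 = design B. H0: μ_1 = μ_2; H1: μ_1 ≠ μ_2 (two-sample pooled-variance t-test, two-sided).
s_p² = [(9−1)·11.2² + (34−1)·13.3²]/(9+34−2) = 166.851
t = (71.6 − 80.3)/√[166.851·(1/9 + 1/34)] = -1.7967
df = n₁ + n₂ − 2 = 41
Two-sided p-value ≈ 0.080
Since p ≈ 0.080 > α = 0.05, fail to reject H0; the data do not provide sufficient evidence against H0.

t = -1.7967, df = 41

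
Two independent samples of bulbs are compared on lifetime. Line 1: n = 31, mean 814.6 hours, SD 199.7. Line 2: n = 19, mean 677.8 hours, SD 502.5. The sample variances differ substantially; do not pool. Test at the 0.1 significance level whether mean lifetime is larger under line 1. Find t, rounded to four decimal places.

1.1331

Let group 1 = line 1, group 2 = line 2. H0: μ_1 = μ_2; H1: μ_1 > μ_2 (Welch's two-sample t-test, right-tailed).
t = (x̄_1 − x̄_2)/√(s_1²/n_1 + s_2²/n_2) = (814.6 − 677.8)/√(199.7²/31 + 502.5²/19) = 1.1331
Welch–Satterthwaite df ≈ 21.53
p-value = P(T ≥ 1.1331) ≈ 0.135
Since p ≈ 0.135 > α = 0.1, fail to reject H0; the evidence is not statistically significant.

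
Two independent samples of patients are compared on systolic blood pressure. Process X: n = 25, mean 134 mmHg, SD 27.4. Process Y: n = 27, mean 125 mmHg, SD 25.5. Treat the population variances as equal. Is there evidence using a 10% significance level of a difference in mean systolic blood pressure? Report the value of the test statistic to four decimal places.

1.2269

Let group 1 = process X, group 2 = process Y. H0: μ_1 = μ_2; H1: μ_1 ≠ μ_2 (two-sample pooled-variance t-test, two-sided).
s_p² = [(25−1)·27.4² + (27−1)·25.5²]/(25+27−2) = 698.495
t = (134 − 125)/√[698.495·(1/25 + 1/27)] = 1.2269
df = n₁ + n₂ − 2 = 50
Two-sided p-value ≈ 0.2256
Since p ≈ 0.2256 > α = 0.1, fail to reject H0; the evidence is not statistically significant.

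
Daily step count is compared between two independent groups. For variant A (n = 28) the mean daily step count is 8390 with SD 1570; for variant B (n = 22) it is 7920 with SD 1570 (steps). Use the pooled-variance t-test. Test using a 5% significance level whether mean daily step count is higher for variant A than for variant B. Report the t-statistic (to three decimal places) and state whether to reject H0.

Let group 1 = variant A, group 2 = variant B. H0: μ_1 = μ_2; H1: μ_1 > μ_2 (two-sample pooled-variance t-test, right-tailed).
s_p² = [(28−1)·1570² + (22−1)·1570²]/(28+22−2) = 2464900
t = (8390 − 7920)/√[2464900·(1/28 + 1/22)] = 1.051
df = n₁ + n₂ − 2 = 48
p-value = P(T ≥ 1.051) ≈ 0.1493
Since p ≈ 0.1493 > α = 0.05, fail to reject H0; the data do not provide sufficient evidence against H0.

t = 1.051; fail to reject H0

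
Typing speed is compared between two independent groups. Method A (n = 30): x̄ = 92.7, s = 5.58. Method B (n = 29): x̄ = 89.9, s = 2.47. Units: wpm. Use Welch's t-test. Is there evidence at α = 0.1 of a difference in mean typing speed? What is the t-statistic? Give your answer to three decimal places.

Let group 1 = method A, group 2 = method B. H0: μ_1 = μ_2; H1: μ_1 ≠ μ_2 (Welch's two-sample t-test, two-sided).
t = (x̄_1 − x̄_2)/√(s_1²/n_1 + s_2²/n_2) = (92.7 − 89.9)/√(5.58²/30 + 2.47²/29) = 2.506
Welch–Satterthwaite df ≈ 40.24
Two-sided p-value ≈ 0.0163
Since p ≈ 0.0163 < α = 0.1, reject H0; the data support H1.

2.506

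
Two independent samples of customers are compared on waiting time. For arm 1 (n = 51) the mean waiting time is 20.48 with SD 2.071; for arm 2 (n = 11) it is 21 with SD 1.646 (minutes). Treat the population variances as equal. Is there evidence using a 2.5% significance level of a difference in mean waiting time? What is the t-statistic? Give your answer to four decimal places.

Let group 1 = arm 1, group 2 = arm 2. H0: μ_1 = μ_2; H1: μ_1 ≠ μ_2 (two-sample pooled-variance t-test, two-sided).
s_p² = [(51−1)·2.071² + (11−1)·1.646²]/(51+11−2) = 4.02575
t = (20.48 − 21)/√[4.02575·(1/51 + 1/11)] = -0.7796
df = n₁ + n₂ − 2 = 60
Two-sided p-value ≈ 0.439
Since p ≈ 0.439 > α = 0.025, fail to reject H0; the data do not provide sufficient evidence against H0.

-0.7796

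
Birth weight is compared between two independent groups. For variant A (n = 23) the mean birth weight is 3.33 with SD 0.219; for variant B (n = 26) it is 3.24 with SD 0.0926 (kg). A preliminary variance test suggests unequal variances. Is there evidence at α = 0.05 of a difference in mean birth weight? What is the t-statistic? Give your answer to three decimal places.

Let group 1 = variant A, group 2 = variant B. H0: μ_1 = μ_2; H1: μ_1 ≠ μ_2 (Welch's two-sample t-test, two-sided).
t = (x̄_1 − x̄_2)/√(s_1²/n_1 + s_2²/n_2) = (3.33 − 3.24)/√(0.219²/23 + 0.0926²/26) = 1.831
Welch–Satterthwaite df ≈ 28.87
Two-sided p-value ≈ 0.0774
Since p ≈ 0.0774 > α = 0.05, fail to reject H0; the data do not provide sufficient evidence against H0.

1.831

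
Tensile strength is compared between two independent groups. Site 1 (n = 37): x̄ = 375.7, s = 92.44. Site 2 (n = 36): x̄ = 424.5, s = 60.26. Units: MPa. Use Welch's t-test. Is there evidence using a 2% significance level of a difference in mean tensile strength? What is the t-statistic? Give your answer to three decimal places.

Let group 1 = site 1, group 2 = site 2. H0: μ_1 = μ_2; H1: μ_1 ≠ μ_2 (Welch's two-sample t-test, two-sided).
t = (x̄_1 − x̄_2)/√(s_1²/n_1 + s_2²/n_2) = (375.7 − 424.5)/√(92.44²/37 + 60.26²/36) = -2.679
Welch–Satterthwaite df ≈ 62.12
Two-sided p-value ≈ 0.0094
Since p ≈ 0.0094 < α = 0.02, reject H0; the data support H1.

-2.679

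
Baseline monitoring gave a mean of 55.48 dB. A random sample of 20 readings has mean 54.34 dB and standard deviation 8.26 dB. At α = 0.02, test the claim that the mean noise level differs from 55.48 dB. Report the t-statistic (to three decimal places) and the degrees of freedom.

H0: μ = 55.48; H1: μ ≠ 55.48 (one-sample t-test, two-sided).
t = (x̄ − μ₀)/(s/√n) = (54.34 − 55.48)/(8.26/√20) = -0.617
df = n − 1 = 19
Two-sided p-value ≈ 0.544
Since p ≈ 0.544 > α = 0.02, fail to reject H0; the evidence is not statistically significant.

t = -0.617, df = 19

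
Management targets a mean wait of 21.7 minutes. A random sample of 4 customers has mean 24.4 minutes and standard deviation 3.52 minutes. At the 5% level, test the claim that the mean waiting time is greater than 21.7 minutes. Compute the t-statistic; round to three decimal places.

1.534

H0: μ = 21.7; H1: μ > 21.7 (one-sample t-test, right-tailed).
t = (x̄ − μ₀)/(s/√n) = (24.4 − 21.7)/(3.52/√4) = 1.534
df = n − 1 = 3
p-value = P(T ≥ 1.534) ≈ 0.111
Since p ≈ 0.111 > α = 0.05, fail to reject H0; the evidence is not statistically significant.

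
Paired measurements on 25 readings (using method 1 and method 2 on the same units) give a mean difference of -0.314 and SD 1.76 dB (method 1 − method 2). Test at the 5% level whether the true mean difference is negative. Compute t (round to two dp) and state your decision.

t = -0.89; fail to reject H0

H0: μ_d = 0; H1: μ_d < 0 (paired t-test on the differences, left-tailed).
t = d̄/(s_d/√n) = -0.314/(1.76/√25) = -0.89
df = n − 1 = 24
p-value = P(T ≤ -0.89) ≈ 0.1906
Since p ≈ 0.1906 > α = 0.05, fail to reject H0; the data do not provide sufficient evidence against H0.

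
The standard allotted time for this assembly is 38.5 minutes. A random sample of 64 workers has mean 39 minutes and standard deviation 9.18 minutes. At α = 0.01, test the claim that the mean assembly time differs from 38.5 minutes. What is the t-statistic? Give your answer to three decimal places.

0.436

H0: μ = 38.5; H1: μ ≠ 38.5 (one-sample t-test, two-sided).
t = (x̄ − μ₀)/(s/√n) = (39 − 38.5)/(9.18/√64) = 0.436
df = n − 1 = 63
Two-sided p-value ≈ 0.6645
Since p ≈ 0.6645 > α = 0.01, fail to reject H0; the evidence is not statistically significant.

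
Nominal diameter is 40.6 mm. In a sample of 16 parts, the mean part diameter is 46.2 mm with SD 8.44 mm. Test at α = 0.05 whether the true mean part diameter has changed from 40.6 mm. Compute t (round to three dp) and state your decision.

H0: μ = 40.6; H1: μ ≠ 40.6 (one-sample t-test, two-sided).
t = (x̄ − μ₀)/(s/√n) = (46.2 − 40.6)/(8.44/√16) = 2.654
df = n − 1 = 15
Two-sided p-value ≈ 0.0180
Since p ≈ 0.0180 < α = 0.05, reject H0; the data support H1.

t = 2.654; reject H0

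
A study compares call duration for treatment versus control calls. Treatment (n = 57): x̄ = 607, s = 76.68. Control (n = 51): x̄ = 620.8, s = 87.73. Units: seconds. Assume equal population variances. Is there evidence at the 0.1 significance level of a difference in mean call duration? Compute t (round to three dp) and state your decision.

Let group 1 = treatment, group 2 = control. H0: μ_1 = μ_2; H1: μ_1 ≠ μ_2 (two-sample pooled-variance t-test, two-sided).
s_p² = [(57−1)·76.68² + (51−1)·87.73²]/(57+51−2) = 6736.77
t = (607 − 620.8)/√[6736.77·(1/57 + 1/51)] = -0.872
df = n₁ + n₂ − 2 = 106
Two-sided p-value ≈ 0.385
Since p ≈ 0.385 > α = 0.1, fail to reject H0; the data do not provide sufficient evidence against H0.

t = -0.872; fail to reject H0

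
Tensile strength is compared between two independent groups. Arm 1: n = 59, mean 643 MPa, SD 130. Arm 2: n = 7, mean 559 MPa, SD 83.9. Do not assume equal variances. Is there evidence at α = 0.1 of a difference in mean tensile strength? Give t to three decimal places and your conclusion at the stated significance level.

Let group 1 = arm 1, group 2 = arm 2. H0: μ_1 = μ_2; H1: μ_1 ≠ μ_2 (Welch's two-sample t-test, two-sided).
t = (x̄_1 − x̄_2)/√(s_1²/n_1 + s_2²/n_2) = (643 − 559)/√(130²/59 + 83.9²/7) = 2.337
Welch–Satterthwaite df ≈ 9.82
Two-sided p-value ≈ 0.0420
Since p ≈ 0.0420 < α = 0.1, reject H0; the data support H1.

t = 2.337; reject H0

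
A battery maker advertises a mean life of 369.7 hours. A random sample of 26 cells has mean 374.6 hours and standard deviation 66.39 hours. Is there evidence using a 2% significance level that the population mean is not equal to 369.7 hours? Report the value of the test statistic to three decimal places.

H0: μ = 369.7; H1: μ ≠ 369.7 (one-sample t-test, two-sided).
t = (x̄ − μ₀)/(s/√n) = (374.6 − 369.7)/(66.39/√26) = 0.376
df = n − 1 = 25
Two-sided p-value ≈ 0.710
Since p ≈ 0.710 > α = 0.02, fail to reject H0; the evidence is not statistically significant.

0.376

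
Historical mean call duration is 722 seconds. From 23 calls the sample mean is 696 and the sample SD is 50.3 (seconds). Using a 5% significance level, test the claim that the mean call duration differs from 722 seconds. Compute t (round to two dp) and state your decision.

H0: μ = 722; H1: μ ≠ 722 (one-sample t-test, two-sided).
t = (x̄ − μ₀)/(s/√n) = (696 − 722)/(50.3/√23) = -2.48
df = n − 1 = 22
Two-sided p-value ≈ 0.0213
Since p ≈ 0.0213 < α = 0.05, reject H0; the data support H1.

t = -2.48; reject H0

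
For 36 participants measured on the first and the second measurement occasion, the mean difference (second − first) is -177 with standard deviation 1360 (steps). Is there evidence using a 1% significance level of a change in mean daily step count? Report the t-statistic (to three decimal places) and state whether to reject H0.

t = -0.781; fail to reject H0

H0: μ_d = 0; H1: μ_d ≠ 0 (paired t-test on the differences, two-sided).
t = d̄/(s_d/√n) = -177/(1360/√36) = -0.781
df = n − 1 = 35
Two-sided p-value ≈ 0.4401
Since p ≈ 0.4401 > α = 0.01, fail to reject H0; the data do not provide sufficient evidence against H0.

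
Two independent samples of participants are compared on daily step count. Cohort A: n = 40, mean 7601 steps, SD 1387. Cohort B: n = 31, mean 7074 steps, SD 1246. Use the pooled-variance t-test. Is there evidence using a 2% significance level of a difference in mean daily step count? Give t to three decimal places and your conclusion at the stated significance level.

t = 1.659; fail to reject H0

Let group 1 = cohort A, group 2 = cohort B. H0: μ_1 = μ_2; H1: μ_1 ≠ μ_2 (two-sample pooled-variance t-test, two-sided).
s_p² = [(40−1)·1387² + (31−1)·1246²]/(40+31−2) = 1762350
t = (7601 − 7074)/√[1762350·(1/40 + 1/31)] = 1.659
df = n₁ + n₂ − 2 = 69
Two-sided p-value ≈ 0.102
Since p ≈ 0.102 > α = 0.02, fail to reject H0; the data do not provide sufficient evidence against H0.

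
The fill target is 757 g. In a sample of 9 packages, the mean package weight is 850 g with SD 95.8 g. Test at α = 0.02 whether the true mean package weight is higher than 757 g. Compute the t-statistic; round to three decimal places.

H0: μ = 757; H1: μ > 757 (one-sample t-test, right-tailed).
t = (x̄ − μ₀)/(s/√n) = (850 − 757)/(95.8/√9) = 2.912
df = n − 1 = 8
p-value = P(T ≥ 2.912) ≈ 0.010
Since p ≈ 0.010 < α = 0.02, reject H0; the data support H1.

2.912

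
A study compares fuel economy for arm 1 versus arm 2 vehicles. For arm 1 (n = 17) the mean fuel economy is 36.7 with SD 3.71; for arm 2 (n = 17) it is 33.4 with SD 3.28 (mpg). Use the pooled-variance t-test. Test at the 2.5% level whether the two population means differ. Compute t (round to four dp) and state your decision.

Let group 1 = arm 1, group 2 = arm 2. H0: μ_1 = μ_2; H1: μ_1 ≠ μ_2 (two-sample pooled-variance t-test, two-sided).
s_p² = [(17−1)·3.71² + (17−1)·3.28²]/(17+17−2) = 12.2612
t = (36.7 − 33.4)/√[12.2612·(1/17 + 1/17)] = 2.7476
df = n₁ + n₂ − 2 = 32
Two-sided p-value ≈ 0.0098
Since p ≈ 0.0098 < α = 0.025, reject H0; the evidence is statistically significant.

t = 2.7476; reject H0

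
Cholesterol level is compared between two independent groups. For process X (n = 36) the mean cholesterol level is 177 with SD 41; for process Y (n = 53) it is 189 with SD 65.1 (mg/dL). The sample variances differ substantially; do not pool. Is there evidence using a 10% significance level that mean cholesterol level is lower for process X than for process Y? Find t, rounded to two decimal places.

-1.07

Let group 1 = process X, group 2 = process Y. H0: μ_1 = μ_2; H1: μ_1 < μ_2 (Welch's two-sample t-test, left-tailed).
t = (x̄_1 − x̄_2)/√(s_1²/n_1 + s_2²/n_2) = (177 − 189)/√(41²/36 + 65.1²/53) = -1.07
Welch–Satterthwaite df ≈ 86.59
p-value = P(T ≤ -1.07) ≈ 0.1446
Since p ≈ 0.1446 > α = 0.1, fail to reject H0; the evidence is not statistically significant.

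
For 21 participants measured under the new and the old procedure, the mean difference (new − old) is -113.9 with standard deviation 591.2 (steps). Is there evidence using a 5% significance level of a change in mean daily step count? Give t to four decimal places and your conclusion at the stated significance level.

t = -0.8829; fail to reject H0

H0: μ_d = 0; H1: μ_d ≠ 0 (paired t-test on the differences, two-sided).
t = d̄/(s_d/√n) = -113.9/(591.2/√21) = -0.8829
df = n − 1 = 20
Two-sided p-value ≈ 0.388
Since p ≈ 0.388 > α = 0.05, fail to reject H0; the evidence is not statistically significant.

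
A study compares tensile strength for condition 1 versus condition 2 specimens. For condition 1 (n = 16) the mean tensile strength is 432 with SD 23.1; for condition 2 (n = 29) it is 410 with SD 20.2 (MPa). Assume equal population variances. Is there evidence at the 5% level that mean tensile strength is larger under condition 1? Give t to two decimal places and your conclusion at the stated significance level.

Let group 1 = condition 1, group 2 = condition 2. H0: μ_1 = μ_2; H1: μ_1 > μ_2 (two-sample pooled-variance t-test, right-tailed).
s_p² = [(16−1)·23.1² + (29−1)·20.2²]/(16+29−2) = 451.843
t = (432 − 410)/√[451.843·(1/16 + 1/29)] = 3.32
df = n₁ + n₂ − 2 = 43
p-value = P(T ≥ 3.32) ≈ 0.0009
Since p ≈ 0.0009 < α = 0.05, reject H0; the evidence is statistically significant.

t = 3.32; reject H0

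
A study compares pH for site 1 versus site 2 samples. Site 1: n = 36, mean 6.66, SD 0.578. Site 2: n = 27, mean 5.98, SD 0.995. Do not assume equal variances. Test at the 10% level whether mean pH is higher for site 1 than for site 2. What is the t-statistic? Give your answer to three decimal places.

Let group 1 = site 1, group 2 = site 2. H0: μ_1 = μ_2; H1: μ_1 > μ_2 (Welch's two-sample t-test, right-tailed).
t = (x̄_1 − x̄_2)/√(s_1²/n_1 + s_2²/n_2) = (6.66 − 5.98)/√(0.578²/36 + 0.995²/27) = 3.172
Welch–Satterthwaite df ≈ 38.97
p-value = P(T ≥ 3.172) ≈ 0.001
Since p ≈ 0.001 < α = 0.1, reject H0; the evidence is statistically significant.

3.172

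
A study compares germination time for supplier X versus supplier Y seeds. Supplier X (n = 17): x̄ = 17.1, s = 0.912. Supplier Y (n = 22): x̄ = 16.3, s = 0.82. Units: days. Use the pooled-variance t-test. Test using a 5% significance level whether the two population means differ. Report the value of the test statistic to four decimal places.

2.8774

Let group 1 = supplier X, group 2 = supplier Y. H0: μ_1 = μ_2; H1: μ_1 ≠ μ_2 (two-sample pooled-variance t-test, two-sided).
s_p² = [(17−1)·0.912² + (22−1)·0.82²]/(17+22−2) = 0.741306
t = (17.1 − 16.3)/√[0.741306·(1/17 + 1/22)] = 2.8774
df = n₁ + n₂ − 2 = 37
Two-sided p-value ≈ 0.0066
Since p ≈ 0.0066 < α = 0.05, reject H0; the evidence is statistically significant.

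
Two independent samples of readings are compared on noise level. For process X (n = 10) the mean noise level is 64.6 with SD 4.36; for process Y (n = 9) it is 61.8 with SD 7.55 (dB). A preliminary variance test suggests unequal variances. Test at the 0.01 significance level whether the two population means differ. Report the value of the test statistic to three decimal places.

Let group 1 = process X, group 2 = process Y. H0: μ_1 = μ_2; H1: μ_1 ≠ μ_2 (Welch's two-sample t-test, two-sided).
t = (x̄_1 − x̄_2)/√(s_1²/n_1 + s_2²/n_2) = (64.6 − 61.8)/√(4.36²/10 + 7.55²/9) = 0.976
Welch–Satterthwaite df ≈ 12.52
Two-sided p-value ≈ 0.348
Since p ≈ 0.348 > α = 0.01, fail to reject H0; the data do not provide sufficient evidence against H0.

0.976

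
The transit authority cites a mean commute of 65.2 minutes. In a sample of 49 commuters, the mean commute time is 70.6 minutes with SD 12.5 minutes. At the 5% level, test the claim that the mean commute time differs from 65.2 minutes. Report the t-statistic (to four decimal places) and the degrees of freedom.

H0: μ = 65.2; H1: μ ≠ 65.2 (one-sample t-test, two-sided).
t = (x̄ − μ₀)/(s/√n) = (70.6 − 65.2)/(12.5/√49) = 3.0240
df = n − 1 = 48
Two-sided p-value ≈ 0.004
Since p ≈ 0.004 < α = 0.05, reject H0; the data support H1.

t = 3.0240, df = 48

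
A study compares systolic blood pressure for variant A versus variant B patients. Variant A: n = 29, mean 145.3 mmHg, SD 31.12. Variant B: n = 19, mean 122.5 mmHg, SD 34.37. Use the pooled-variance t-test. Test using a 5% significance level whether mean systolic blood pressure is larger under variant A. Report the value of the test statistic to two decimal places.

Let group 1 = variant A, group 2 = variant B. H0: μ_1 = μ_2; H1: μ_1 > μ_2 (two-sample pooled-variance t-test, right-tailed).
s_p² = [(29−1)·31.12² + (19−1)·34.37²]/(29+19−2) = 1051.74
t = (145.3 − 122.5)/√[1051.74·(1/29 + 1/19)] = 2.38
df = n₁ + n₂ − 2 = 46
p-value = P(T ≥ 2.38) ≈ 0.0107
Since p ≈ 0.0107 < α = 0.05, reject H0; the data support H1.

2.38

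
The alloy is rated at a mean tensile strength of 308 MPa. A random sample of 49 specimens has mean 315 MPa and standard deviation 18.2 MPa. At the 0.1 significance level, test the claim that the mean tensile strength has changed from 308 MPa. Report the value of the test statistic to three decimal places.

H0: μ = 308; H1: μ ≠ 308 (one-sample t-test, two-sided).
t = (x̄ − μ₀)/(s/√n) = (315 − 308)/(18.2/√49) = 2.692
df = n − 1 = 48
Two-sided p-value ≈ 0.0097
Since p ≈ 0.0097 < α = 0.1, reject H0; the evidence is statistically significant.

2.692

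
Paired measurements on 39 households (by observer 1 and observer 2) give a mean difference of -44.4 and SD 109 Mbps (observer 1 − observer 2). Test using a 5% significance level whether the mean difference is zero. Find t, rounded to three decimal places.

-2.544

H0: μ_d = 0; H1: μ_d ≠ 0 (paired t-test on the differences, two-sided).
t = d̄/(s_d/√n) = -44.4/(109/√39) = -2.544
df = n − 1 = 38
Two-sided p-value ≈ 0.0152
Since p ≈ 0.0152 < α = 0.05, reject H0; the evidence is statistically significant.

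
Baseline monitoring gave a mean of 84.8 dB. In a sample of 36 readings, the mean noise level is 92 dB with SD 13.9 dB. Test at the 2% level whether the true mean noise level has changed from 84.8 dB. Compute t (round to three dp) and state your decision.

t = 3.108; reject H0

H0: μ = 84.8; H1: μ ≠ 84.8 (one-sample t-test, two-sided).
t = (x̄ − μ₀)/(s/√n) = (92 − 84.8)/(13.9/√36) = 3.108
df = n − 1 = 35
Two-sided p-value ≈ 0.0037
Since p ≈ 0.0037 < α = 0.02, reject H0; the data support H1.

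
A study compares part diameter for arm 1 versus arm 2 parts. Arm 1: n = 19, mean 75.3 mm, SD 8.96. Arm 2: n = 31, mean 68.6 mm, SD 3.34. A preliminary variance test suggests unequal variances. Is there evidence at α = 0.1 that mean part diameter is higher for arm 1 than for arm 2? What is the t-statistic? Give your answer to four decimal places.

3.1289

Let group 1 = arm 1, group 2 = arm 2. H0: μ_1 = μ_2; H1: μ_1 > μ_2 (Welch's two-sample t-test, right-tailed).
t = (x̄_1 − x̄_2)/√(s_1²/n_1 + s_2²/n_2) = (75.3 − 68.6)/√(8.96²/19 + 3.34²/31) = 3.1289
Welch–Satterthwaite df ≈ 21.10
p-value = P(T ≥ 3.1289) ≈ 0.003
Since p ≈ 0.003 < α = 0.1, reject H0; the data support H1.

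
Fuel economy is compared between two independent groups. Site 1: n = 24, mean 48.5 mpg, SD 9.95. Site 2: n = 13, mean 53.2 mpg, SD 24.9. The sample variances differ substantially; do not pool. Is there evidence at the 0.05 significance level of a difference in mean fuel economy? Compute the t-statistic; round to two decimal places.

Let group 1 = site 1, group 2 = site 2. H0: μ_1 = μ_2; H1: μ_1 ≠ μ_2 (Welch's two-sample t-test, two-sided).
t = (x̄_1 − x̄_2)/√(s_1²/n_1 + s_2²/n_2) = (48.5 − 53.2)/√(9.95²/24 + 24.9²/13) = -0.65
Welch–Satterthwaite df ≈ 14.11
Two-sided p-value ≈ 0.524
Since p ≈ 0.524 > α = 0.05, fail to reject H0; the data do not provide sufficient evidence against H0.

-0.65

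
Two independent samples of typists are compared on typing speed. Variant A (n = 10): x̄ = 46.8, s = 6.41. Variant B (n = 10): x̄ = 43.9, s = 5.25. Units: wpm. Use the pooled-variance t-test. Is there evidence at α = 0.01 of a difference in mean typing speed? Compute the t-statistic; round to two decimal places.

1.11

Let group 1 = variant A, group 2 = variant B. H0: μ_1 = μ_2; H1: μ_1 ≠ μ_2 (two-sample pooled-variance t-test, two-sided).
s_p² = [(10−1)·6.41² + (10−1)·5.25²]/(10+10−2) = 34.3253
t = (46.8 − 43.9)/√[34.3253·(1/10 + 1/10)] = 1.11
df = n₁ + n₂ − 2 = 18
Two-sided p-value ≈ 0.283
Since p ≈ 0.283 > α = 0.01, fail to reject H0; the data do not provide sufficient evidence against H0.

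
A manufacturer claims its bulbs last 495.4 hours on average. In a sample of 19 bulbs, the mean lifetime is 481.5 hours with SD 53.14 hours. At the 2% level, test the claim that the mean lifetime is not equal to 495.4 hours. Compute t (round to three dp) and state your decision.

t = -1.140; fail to reject H0

H0: μ = 495.4; H1: μ ≠ 495.4 (one-sample t-test, two-sided).
t = (x̄ − μ₀)/(s/√n) = (481.5 − 495.4)/(53.14/√19) = -1.140
df = n − 1 = 18
Two-sided p-value ≈ 0.269
Since p ≈ 0.269 > α = 0.02, fail to reject H0; the evidence is not statistically significant.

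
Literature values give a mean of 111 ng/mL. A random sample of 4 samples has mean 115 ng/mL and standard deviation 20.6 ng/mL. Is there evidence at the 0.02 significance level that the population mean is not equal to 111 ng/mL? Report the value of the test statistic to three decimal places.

0.388

H0: μ = 111; H1: μ ≠ 111 (one-sample t-test, two-sided).
t = (x̄ − μ₀)/(s/√n) = (115 − 111)/(20.6/√4) = 0.388
df = n − 1 = 3
Two-sided p-value ≈ 0.724
Since p ≈ 0.724 > α = 0.02, fail to reject H0; the data do not provide sufficient evidence against H0.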